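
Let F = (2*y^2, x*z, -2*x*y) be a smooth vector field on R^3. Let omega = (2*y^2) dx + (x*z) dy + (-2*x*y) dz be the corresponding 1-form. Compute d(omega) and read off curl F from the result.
d(omega) = (-3*x) dy ∧ dz + (2*y) dz ∧ dx + (-4*y + z) dx ∧ dy; curl F = (-3*x, 2*y, -4*y + z)

d omega = sum_{i<j} (∂f_j/∂x_i - ∂f_i/∂x_j) dx_i ∧ dx_j. Under the identification (dy ∧ dz, dz ∧ dx, dx ∧ dy) ↔ (e_x, e_y, e_z), the coefficients are exactly the components of curl F. Compute:
  ∂R/∂y - ∂Q/∂z = (-2*x) - (x) = -3*x
  ∂P/∂z - ∂R/∂x = (0) - (-2*y) = 2*y
  ∂Q/∂x - ∂P/∂y = (z) - (4*y) = -4*y + z.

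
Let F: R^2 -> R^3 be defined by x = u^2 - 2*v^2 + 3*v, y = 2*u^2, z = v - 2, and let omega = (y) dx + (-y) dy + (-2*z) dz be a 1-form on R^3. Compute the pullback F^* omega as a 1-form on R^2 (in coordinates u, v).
F^* omega = (-4*u^3) du + (-8*u^2*v + 6*u^2 - 2*v + 4) dv

Using F^*(f dg) = (f ∘ F) d(g ∘ F), substitute each coordinate x_i by F_i(u, v) in f_i, and replace dx_i by d F_i = (∂F_i/∂u) du + (∂F_i/∂v) dv.
  For the x component: f_1(F) = 2*u^2; d F_1 = (2*u) du + (3 - 4*v) dv
  For the y component: f_2(F) = -2*u^2; d F_2 = (4*u) du + (0) dv
  For the z component: f_3(F) = 4 - 2*v; d F_3 = (0) du + (1) dv
Combining and collecting du, dv coefficients:
  coeff of du: -4*u^3
  coeff of dv: -8*u^2*v + 6*u^2 - 2*v + 4
F^* omega = (-4*u^3) du + (-8*u^2*v + 6*u^2 - 2*v + 4) dv.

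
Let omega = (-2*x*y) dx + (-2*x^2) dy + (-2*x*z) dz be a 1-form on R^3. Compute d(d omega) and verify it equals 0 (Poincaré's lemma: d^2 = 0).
d(d omega) = 0

Step 1: d omega = sum_{i<j} (∂f_j/∂x_i - ∂f_i/∂x_j) dx_i ∧ dx_j:
  coeff of dx ∧ dy: -2*x
  coeff of dx ∧ dz: -2*z
  coeff of dy ∧ dz: 0
Step 2: Apply d again to each 2-form coefficient. The only possible 3-form in R^3 is dx ∧ dy ∧ dz, with coefficient
  ∂(coeff of dy∧dz)/∂x - ∂(coeff of dx∧dz)/∂y + ∂(coeff of dx∧dy)/∂z
  = ∂/∂x (0) - ∂/∂y (-2*z) + ∂/∂z (-2*x).
Each of these terms simplifies to sums of mixed partials that cancel in pairs. The result is 0 (by equality of mixed partials for smooth functions — Schwarz / Clairaut).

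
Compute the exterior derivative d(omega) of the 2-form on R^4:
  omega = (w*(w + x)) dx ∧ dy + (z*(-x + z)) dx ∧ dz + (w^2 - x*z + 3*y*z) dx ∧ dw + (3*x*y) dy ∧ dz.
d(omega) = (2*w + x - 3*z) dx ∧ dy ∧ dw + (x - 3*y) dx ∧ dz ∧ dw + (3*y) dx ∧ dy ∧ dz

For a 2-form omega = sum_{i<j} g_{ij} dx_i ∧ dx_j, the exterior derivative is
  d(omega) = sum_{i<j} d(g_{ij}) ∧ dx_i ∧ dx_j = sum_{i<j, k} (∂g_{ij}/∂x_k) dx_k ∧ dx_i ∧ dx_j.
Expand each term, using dx_k ∧ dx_i ∧ dx_j = sgn(permutation) dx_{(a)} ∧ dx_{(b)} ∧ dx_{(c)} with (a < b < c) sorted:
  d(w*(w + x)) includes (∂/∂w)(w*(w + x)) dw = (2*w + x) dw, which multiplied by dx ∧ dy gives (2*w + x) dx ∧ dy ∧ dw
  d(w^2 - x*z + 3*y*z) includes (∂/∂y)(w^2 - x*z + 3*y*z) dy = (3*z) dy, which multiplied by dx ∧ dw gives (-3*z) dx ∧ dy ∧ dw
  d(w^2 - x*z + 3*y*z) includes (∂/∂z)(w^2 - x*z + 3*y*z) dz = (-x + 3*y) dz, which multiplied by dx ∧ dw gives (x - 3*y) dx ∧ dz ∧ dw
  d(3*x*y) includes (∂/∂x)(3*x*y) dx = (3*y) dx, which multiplied by dy ∧ dz gives (3*y) dx ∧ dy ∧ dz
Collecting like 3-forms: d(omega) = (2*w + x - 3*z) dx ∧ dy ∧ dw + (x - 3*y) dx ∧ dz ∧ dw + (3*y) dx ∧ dy ∧ dz.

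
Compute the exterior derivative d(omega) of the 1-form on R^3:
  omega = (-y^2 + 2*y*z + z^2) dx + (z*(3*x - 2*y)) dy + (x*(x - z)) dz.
d(omega) = (2*y + z) dx ∧ dy + (2*x - 2*y - 3*z) dx ∧ dz + (-3*x + 2*y) dy ∧ dz

For a 1-form omega = sum_i f_i dx_i, the exterior derivative is
  d(omega) = sum_{i < j} (∂f_j/∂x_i - ∂f_i/∂x_j) dx_i ∧ dx_j.
  coefficient of dx ∧ dy: ∂f_2/∂x - ∂f_1/∂y = ∂(z*(3*x - 2*y))/∂x - ∂(-y^2 + 2*y*z + z^2)/∂y = 2*y + z
  coefficient of dx ∧ dz: ∂f_3/∂x - ∂f_1/∂z = ∂(x*(x - z))/∂x - ∂(-y^2 + 2*y*z + z^2)/∂z = 2*x - 2*y - 3*z
  coefficient of dy ∧ dz: ∂f_3/∂y - ∂f_2/∂z = ∂(x*(x - z))/∂y - ∂(z*(3*x - 2*y))/∂z = -3*x + 2*y
Assembling: d(omega) = (2*y + z) dx ∧ dy + (2*x - 2*y - 3*z) dx ∧ dz + (-3*x + 2*y) dy ∧ dz.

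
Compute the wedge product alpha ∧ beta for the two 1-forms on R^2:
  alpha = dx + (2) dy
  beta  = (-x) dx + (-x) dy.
alpha ∧ beta = (x) dx ∧ dy

Distribute the wedge, using dx_i ∧ dx_j = -dx_j ∧ dx_i and dx_i ∧ dx_i = 0. For each pair (i, j) with i < j, the coefficient of dx_i ∧ dx_j in alpha ∧ beta is (alpha_i * beta_j - alpha_j * beta_i). Collecting: alpha ∧ beta = (x) dx ∧ dy.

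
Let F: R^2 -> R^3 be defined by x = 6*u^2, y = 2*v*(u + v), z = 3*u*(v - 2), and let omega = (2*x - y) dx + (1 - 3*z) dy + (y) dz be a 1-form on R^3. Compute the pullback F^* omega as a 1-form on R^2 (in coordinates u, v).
F^* omega = (144*u^3 - 24*u^2*v - 36*u*v^2 + 24*u*v + 6*v^3 - 12*v^2 + 2*v) du + (-12*u^2*v + 36*u^2 - 30*u*v^2 + 72*u*v + 2*u + 4*v) dv

Using F^*(f dg) = (f ∘ F) d(g ∘ F), substitute each coordinate x_i by F_i(u, v) in f_i, and replace dx_i by d F_i = (∂F_i/∂u) du + (∂F_i/∂v) dv.
  For the x component: f_1(F) = 12*u^2 - 2*u*v - 2*v^2; d F_1 = (12*u) du + (0) dv
  For the y component: f_2(F) = -9*u*v + 18*u + 1; d F_2 = (2*v) du + (2*u + 4*v) dv
  For the z component: f_3(F) = 2*v*(u + v); d F_3 = (3*v - 6) du + (3*u) dv
Combining and collecting du, dv coefficients:
  coeff of du: 144*u^3 - 24*u^2*v - 36*u*v^2 + 24*u*v + 6*v^3 - 12*v^2 + 2*v
  coeff of dv: -12*u^2*v + 36*u^2 - 30*u*v^2 + 72*u*v + 2*u + 4*v
F^* omega = (144*u^3 - 24*u^2*v - 36*u*v^2 + 24*u*v + 6*v^3 - 12*v^2 + 2*v) du + (-12*u^2*v + 36*u^2 - 30*u*v^2 + 72*u*v + 2*u + 4*v) dv.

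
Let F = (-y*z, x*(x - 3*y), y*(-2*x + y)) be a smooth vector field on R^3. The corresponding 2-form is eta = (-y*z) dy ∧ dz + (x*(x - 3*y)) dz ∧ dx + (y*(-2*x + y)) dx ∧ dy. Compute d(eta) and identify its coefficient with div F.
d(eta) = (-3*x) dx ∧ dy ∧ dz; div F = -3*x

For a 2-form in R^3 of the form above, applying d gives a 3-form with coefficient ∂P/∂x + ∂Q/∂y + ∂R/∂z:
  ∂P/∂x = 0
  ∂Q/∂y = -3*x
  ∂R/∂z = 0
Sum = -3*x, which is exactly div F.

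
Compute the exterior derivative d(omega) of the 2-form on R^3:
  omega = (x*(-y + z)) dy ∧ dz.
d(omega) = (-y + z) dx ∧ dy ∧ dz

For a 2-form omega = sum_{i<j} g_{ij} dx_i ∧ dx_j, the exterior derivative is
  d(omega) = sum_{i<j} d(g_{ij}) ∧ dx_i ∧ dx_j = sum_{i<j, k} (∂g_{ij}/∂x_k) dx_k ∧ dx_i ∧ dx_j.
Expand each term, using dx_k ∧ dx_i ∧ dx_j = sgn(permutation) dx_{(a)} ∧ dx_{(b)} ∧ dx_{(c)} with (a < b < c) sorted:
  d(x*(-y + z)) includes (∂/∂x)(x*(-y + z)) dx = (-y + z) dx, which multiplied by dy ∧ dz gives (-y + z) dx ∧ dy ∧ dz
Collecting like 3-forms: d(omega) = (-y + z) dx ∧ dy ∧ dz.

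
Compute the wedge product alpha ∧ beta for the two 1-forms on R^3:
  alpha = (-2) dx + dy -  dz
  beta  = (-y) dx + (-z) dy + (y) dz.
alpha ∧ beta = (y + 2*z) dx ∧ dy + (-3*y) dx ∧ dz + (y - z) dy ∧ dz

Distribute the wedge, using dx_i ∧ dx_j = -dx_j ∧ dx_i and dx_i ∧ dx_i = 0. For each pair (i, j) with i < j, the coefficient of dx_i ∧ dx_j in alpha ∧ beta is (alpha_i * beta_j - alpha_j * beta_i). Collecting: alpha ∧ beta = (y + 2*z) dx ∧ dy + (-3*y) dx ∧ dz + (y - z) dy ∧ dz.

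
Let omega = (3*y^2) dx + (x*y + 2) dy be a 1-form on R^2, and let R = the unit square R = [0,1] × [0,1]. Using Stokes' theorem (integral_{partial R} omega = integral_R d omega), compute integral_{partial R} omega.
integral_(partial R) omega = -5/2

Stokes: integral_partial_R omega = integral_R d omega with d omega = (∂Q/∂x - ∂P/∂y) dx ∧ dy.
  ∂Q/∂x = y
  ∂P/∂y = 6*y
  integrand = ∂Q/∂x - ∂P/∂y = -5*y.
Integrating over R: integral_0^1 integral_0^1 (-5*y) dx dy = -5/2.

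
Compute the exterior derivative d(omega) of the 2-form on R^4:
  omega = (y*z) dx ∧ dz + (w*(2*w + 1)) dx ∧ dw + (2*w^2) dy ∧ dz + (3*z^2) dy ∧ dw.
d(omega) = (-z) dx ∧ dy ∧ dz + (4*w - 6*z) dy ∧ dz ∧ dw

For a 2-form omega = sum_{i<j} g_{ij} dx_i ∧ dx_j, the exterior derivative is
  d(omega) = sum_{i<j} d(g_{ij}) ∧ dx_i ∧ dx_j = sum_{i<j, k} (∂g_{ij}/∂x_k) dx_k ∧ dx_i ∧ dx_j.
Expand each term, using dx_k ∧ dx_i ∧ dx_j = sgn(permutation) dx_{(a)} ∧ dx_{(b)} ∧ dx_{(c)} with (a < b < c) sorted:
  d(y*z) includes (∂/∂y)(y*z) dy = (z) dy, which multiplied by dx ∧ dz gives (-z) dx ∧ dy ∧ dz
  d(2*w^2) includes (∂/∂w)(2*w^2) dw = (4*w) dw, which multiplied by dy ∧ dz gives (4*w) dy ∧ dz ∧ dw
  d(3*z^2) includes (∂/∂z)(3*z^2) dz = (6*z) dz, which multiplied by dy ∧ dw gives (-6*z) dy ∧ dz ∧ dw
Collecting like 3-forms: d(omega) = (-z) dx ∧ dy ∧ dz + (4*w - 6*z) dy ∧ dz ∧ dw.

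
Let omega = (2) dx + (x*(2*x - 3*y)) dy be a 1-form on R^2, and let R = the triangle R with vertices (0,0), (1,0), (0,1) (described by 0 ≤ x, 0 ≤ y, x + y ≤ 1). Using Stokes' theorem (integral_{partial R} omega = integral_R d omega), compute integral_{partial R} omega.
integral_(partial R) omega = 1/6

Stokes: integral_partial_R omega = integral_R d omega with d omega = (∂Q/∂x - ∂P/∂y) dx ∧ dy.
  ∂Q/∂x = 4*x - 3*y
  ∂P/∂y = 0
  integrand = ∂Q/∂x - ∂P/∂y = 4*x - 3*y.
Integrating over R: integral_0^1 integral_0^{1-x} (4*x - 3*y) dy dx = 1/6.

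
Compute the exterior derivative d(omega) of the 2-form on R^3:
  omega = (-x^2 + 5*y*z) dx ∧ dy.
d(omega) = (5*y) dx ∧ dy ∧ dz

For a 2-form omega = sum_{i<j} g_{ij} dx_i ∧ dx_j, the exterior derivative is
  d(omega) = sum_{i<j} d(g_{ij}) ∧ dx_i ∧ dx_j = sum_{i<j, k} (∂g_{ij}/∂x_k) dx_k ∧ dx_i ∧ dx_j.
Expand each term, using dx_k ∧ dx_i ∧ dx_j = sgn(permutation) dx_{(a)} ∧ dx_{(b)} ∧ dx_{(c)} with (a < b < c) sorted:
  d(-x^2 + 5*y*z) includes (∂/∂z)(-x^2 + 5*y*z) dz = (5*y) dz, which multiplied by dx ∧ dy gives (5*y) dx ∧ dy ∧ dz
Collecting like 3-forms: d(omega) = (5*y) dx ∧ dy ∧ dz.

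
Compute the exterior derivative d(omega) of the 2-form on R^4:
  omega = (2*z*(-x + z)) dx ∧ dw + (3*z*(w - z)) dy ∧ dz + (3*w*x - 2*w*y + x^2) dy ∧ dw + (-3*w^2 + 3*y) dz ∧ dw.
d(omega) = (2*x - 4*z) dx ∧ dz ∧ dw + (3*z + 3) dy ∧ dz ∧ dw + (3*w + 2*x) dx ∧ dy ∧ dw

For a 2-form omega = sum_{i<j} g_{ij} dx_i ∧ dx_j, the exterior derivative is
  d(omega) = sum_{i<j} d(g_{ij}) ∧ dx_i ∧ dx_j = sum_{i<j, k} (∂g_{ij}/∂x_k) dx_k ∧ dx_i ∧ dx_j.
Expand each term, using dx_k ∧ dx_i ∧ dx_j = sgn(permutation) dx_{(a)} ∧ dx_{(b)} ∧ dx_{(c)} with (a < b < c) sorted:
  d(2*z*(-x + z)) includes (∂/∂z)(2*z*(-x + z)) dz = (-2*x + 4*z) dz, which multiplied by dx ∧ dw gives (2*x - 4*z) dx ∧ dz ∧ dw
  d(3*z*(w - z)) includes (∂/∂w)(3*z*(w - z)) dw = (3*z) dw, which multiplied by dy ∧ dz gives (3*z) dy ∧ dz ∧ dw
  d(3*w*x - 2*w*y + x^2) includes (∂/∂x)(3*w*x - 2*w*y + x^2) dx = (3*w + 2*x) dx, which multiplied by dy ∧ dw gives (3*w + 2*x) dx ∧ dy ∧ dw
  d(-3*w^2 + 3*y) includes (∂/∂y)(-3*w^2 + 3*y) dy = (3) dy, which multiplied by dz ∧ dw gives (3) dy ∧ dz ∧ dw
Collecting like 3-forms: d(omega) = (2*x - 4*z) dx ∧ dz ∧ dw + (3*z + 3) dy ∧ dz ∧ dw + (3*w + 2*x) dx ∧ dy ∧ dw.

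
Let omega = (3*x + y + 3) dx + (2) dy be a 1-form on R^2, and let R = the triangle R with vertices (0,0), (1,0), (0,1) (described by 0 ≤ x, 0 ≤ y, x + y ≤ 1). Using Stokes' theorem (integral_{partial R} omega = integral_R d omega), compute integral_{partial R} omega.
integral_(partial R) omega = -1/2

Stokes: integral_partial_R omega = integral_R d omega with d omega = (∂Q/∂x - ∂P/∂y) dx ∧ dy.
  ∂Q/∂x = 0
  ∂P/∂y = 1
  integrand = ∂Q/∂x - ∂P/∂y = -1.
Integrating over R: integral_0^1 integral_0^{1-x} (-1) dy dx = -1/2.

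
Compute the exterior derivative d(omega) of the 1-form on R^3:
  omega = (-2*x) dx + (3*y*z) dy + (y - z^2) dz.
d(omega) = (1 - 3*y) dy ∧ dz

For a 1-form omega = sum_i f_i dx_i, the exterior derivative is
  d(omega) = sum_{i < j} (∂f_j/∂x_i - ∂f_i/∂x_j) dx_i ∧ dx_j.
  coefficient of dy ∧ dz: ∂f_3/∂y - ∂f_2/∂z = ∂(y - z^2)/∂y - ∂(3*y*z)/∂z = 1 - 3*y
Assembling: d(omega) = (1 - 3*y) dy ∧ dz.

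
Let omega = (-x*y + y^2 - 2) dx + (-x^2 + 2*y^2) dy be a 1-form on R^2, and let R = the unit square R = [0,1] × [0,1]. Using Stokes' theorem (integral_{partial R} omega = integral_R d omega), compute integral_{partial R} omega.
integral_(partial R) omega = -3/2

Stokes: integral_partial_R omega = integral_R d omega with d omega = (∂Q/∂x - ∂P/∂y) dx ∧ dy.
  ∂Q/∂x = -2*x
  ∂P/∂y = -x + 2*y
  integrand = ∂Q/∂x - ∂P/∂y = -x - 2*y.
Integrating over R: integral_0^1 integral_0^1 (-x - 2*y) dx dy = -3/2.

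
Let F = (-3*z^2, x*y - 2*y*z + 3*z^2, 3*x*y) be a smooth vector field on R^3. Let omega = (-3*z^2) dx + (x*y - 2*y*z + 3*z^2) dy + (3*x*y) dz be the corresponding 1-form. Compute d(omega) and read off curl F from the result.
d(omega) = (3*x + 2*y - 6*z) dy ∧ dz + (-3*y - 6*z) dz ∧ dx + (y) dx ∧ dy; curl F = (3*x + 2*y - 6*z, -3*y - 6*z, y)

d omega = sum_{i<j} (∂f_j/∂x_i - ∂f_i/∂x_j) dx_i ∧ dx_j. Under the identification (dy ∧ dz, dz ∧ dx, dx ∧ dy) ↔ (e_x, e_y, e_z), the coefficients are exactly the components of curl F. Compute:
  ∂R/∂y - ∂Q/∂z = (3*x) - (-2*y + 6*z) = 3*x + 2*y - 6*z
  ∂P/∂z - ∂R/∂x = (-6*z) - (3*y) = -3*y - 6*z
  ∂Q/∂x - ∂P/∂y = (y) - (0) = y.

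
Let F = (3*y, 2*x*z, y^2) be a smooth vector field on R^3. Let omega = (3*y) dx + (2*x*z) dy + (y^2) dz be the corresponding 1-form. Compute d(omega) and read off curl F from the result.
d(omega) = (-2*x + 2*y) dy ∧ dz + (0) dz ∧ dx + (2*z - 3) dx ∧ dy; curl F = (-2*x + 2*y, 0, 2*z - 3)

d omega = sum_{i<j} (∂f_j/∂x_i - ∂f_i/∂x_j) dx_i ∧ dx_j. Under the identification (dy ∧ dz, dz ∧ dx, dx ∧ dy) ↔ (e_x, e_y, e_z), the coefficients are exactly the components of curl F. Compute:
  ∂R/∂y - ∂Q/∂z = (2*y) - (2*x) = -2*x + 2*y
  ∂P/∂z - ∂R/∂x = (0) - (0) = 0
  ∂Q/∂x - ∂P/∂y = (2*z) - (3) = 2*z - 3.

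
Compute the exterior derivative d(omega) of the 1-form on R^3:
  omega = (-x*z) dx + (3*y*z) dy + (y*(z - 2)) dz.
d(omega) = (x) dx ∧ dz + (-3*y + z - 2) dy ∧ dz

For a 1-form omega = sum_i f_i dx_i, the exterior derivative is
  d(omega) = sum_{i < j} (∂f_j/∂x_i - ∂f_i/∂x_j) dx_i ∧ dx_j.
  coefficient of dx ∧ dz: ∂f_3/∂x - ∂f_1/∂z = ∂(y*(z - 2))/∂x - ∂(-x*z)/∂z = x
  coefficient of dy ∧ dz: ∂f_3/∂y - ∂f_2/∂z = ∂(y*(z - 2))/∂y - ∂(3*y*z)/∂z = -3*y + z - 2
Assembling: d(omega) = (x) dx ∧ dz + (-3*y + z - 2) dy ∧ dz.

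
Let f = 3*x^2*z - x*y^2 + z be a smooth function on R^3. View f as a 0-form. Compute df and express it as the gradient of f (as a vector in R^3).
df = (6*x*z - y^2) dx + (-2*x*y) dy + (3*x^2 + 1) dz; grad f = (6*x*z - y^2, -2*x*y, 3*x^2 + 1)

For a 0-form f, d f = (∂f/∂x) dx + (∂f/∂y) dy + (∂f/∂z) dz. The components of the vector representation are exactly the entries of grad f in Cartesian coordinates:
  ∂f/∂x = 6*x*z - y^2
  ∂f/∂y = -2*x*y
  ∂f/∂z = 3*x^2 + 1.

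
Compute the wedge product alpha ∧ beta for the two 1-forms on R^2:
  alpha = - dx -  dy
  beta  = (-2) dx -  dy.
alpha ∧ beta = (-1) dx ∧ dy

Distribute the wedge, using dx_i ∧ dx_j = -dx_j ∧ dx_i and dx_i ∧ dx_i = 0. For each pair (i, j) with i < j, the coefficient of dx_i ∧ dx_j in alpha ∧ beta is (alpha_i * beta_j - alpha_j * beta_i). Collecting: alpha ∧ beta = (-1) dx ∧ dy.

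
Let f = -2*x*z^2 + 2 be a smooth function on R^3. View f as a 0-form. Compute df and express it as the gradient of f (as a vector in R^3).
df = (-2*z^2) dx + (0) dy + (-4*x*z) dz; grad f = (-2*z^2, 0, -4*x*z)

For a 0-form f, d f = (∂f/∂x) dx + (∂f/∂y) dy + (∂f/∂z) dz. The components of the vector representation are exactly the entries of grad f in Cartesian coordinates:
  ∂f/∂x = -2*z^2
  ∂f/∂y = 0
  ∂f/∂z = -4*x*z.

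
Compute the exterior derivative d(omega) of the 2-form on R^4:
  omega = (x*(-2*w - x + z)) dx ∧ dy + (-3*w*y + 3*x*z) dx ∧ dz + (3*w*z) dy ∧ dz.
d(omega) = (3*w + x) dx ∧ dy ∧ dz + (-2*x) dx ∧ dy ∧ dw + (-3*y) dx ∧ dz ∧ dw + (3*z) dy ∧ dz ∧ dw

For a 2-form omega = sum_{i<j} g_{ij} dx_i ∧ dx_j, the exterior derivative is
  d(omega) = sum_{i<j} d(g_{ij}) ∧ dx_i ∧ dx_j = sum_{i<j, k} (∂g_{ij}/∂x_k) dx_k ∧ dx_i ∧ dx_j.
Expand each term, using dx_k ∧ dx_i ∧ dx_j = sgn(permutation) dx_{(a)} ∧ dx_{(b)} ∧ dx_{(c)} with (a < b < c) sorted:
  d(x*(-2*w - x + z)) includes (∂/∂z)(x*(-2*w - x + z)) dz = (x) dz, which multiplied by dx ∧ dy gives (x) dx ∧ dy ∧ dz
  d(x*(-2*w - x + z)) includes (∂/∂w)(x*(-2*w - x + z)) dw = (-2*x) dw, which multiplied by dx ∧ dy gives (-2*x) dx ∧ dy ∧ dw
  d(-3*w*y + 3*x*z) includes (∂/∂y)(-3*w*y + 3*x*z) dy = (-3*w) dy, which multiplied by dx ∧ dz gives (3*w) dx ∧ dy ∧ dz
  d(-3*w*y + 3*x*z) includes (∂/∂w)(-3*w*y + 3*x*z) dw = (-3*y) dw, which multiplied by dx ∧ dz gives (-3*y) dx ∧ dz ∧ dw
  d(3*w*z) includes (∂/∂w)(3*w*z) dw = (3*z) dw, which multiplied by dy ∧ dz gives (3*z) dy ∧ dz ∧ dw
Collecting like 3-forms: d(omega) = (3*w + x) dx ∧ dy ∧ dz + (-2*x) dx ∧ dy ∧ dw + (-3*y) dx ∧ dz ∧ dw + (3*z) dy ∧ dz ∧ dw.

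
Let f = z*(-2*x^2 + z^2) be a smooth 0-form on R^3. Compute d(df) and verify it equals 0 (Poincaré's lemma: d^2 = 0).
d(df) = 0

Step 1: df = sum_i (∂f/∂x_i) dx_i = (-4*x*z) dx + (0) dy + (-2*x^2 + 3*z^2) dz.
Step 2: Apply d again. Using the 1-form formula, the coefficient of dx ∧ dy in d(df) is ∂^2 f/∂x ∂y - ∂^2 f/∂y ∂x = (0) - (0) = 0 (equality of mixed partials for smooth f).
Similarly for dx ∧ dz and dy ∧ dz — all coefficients vanish. So d(df) = 0.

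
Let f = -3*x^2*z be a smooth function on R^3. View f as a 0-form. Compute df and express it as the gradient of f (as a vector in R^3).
df = (-6*x*z) dx + (0) dy + (-3*x^2) dz; grad f = (-6*x*z, 0, -3*x^2)

For a 0-form f, d f = (∂f/∂x) dx + (∂f/∂y) dy + (∂f/∂z) dz. The components of the vector representation are exactly the entries of grad f in Cartesian coordinates:
  ∂f/∂x = -6*x*z
  ∂f/∂y = 0
  ∂f/∂z = -3*x^2.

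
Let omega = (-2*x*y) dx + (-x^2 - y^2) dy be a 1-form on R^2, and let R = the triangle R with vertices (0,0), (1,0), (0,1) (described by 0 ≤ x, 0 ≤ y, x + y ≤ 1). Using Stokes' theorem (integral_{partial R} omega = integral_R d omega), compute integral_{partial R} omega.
integral_(partial R) omega = 0

Stokes: integral_partial_R omega = integral_R d omega with d omega = (∂Q/∂x - ∂P/∂y) dx ∧ dy.
  ∂Q/∂x = -2*x
  ∂P/∂y = -2*x
  integrand = ∂Q/∂x - ∂P/∂y = 0.
Integrating over R: integral_0^1 integral_0^{1-x} (0) dy dx = 0.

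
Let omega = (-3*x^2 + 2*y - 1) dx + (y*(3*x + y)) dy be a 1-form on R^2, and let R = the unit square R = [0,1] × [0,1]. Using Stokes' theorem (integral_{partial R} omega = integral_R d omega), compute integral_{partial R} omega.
integral_(partial R) omega = -1/2

Stokes: integral_partial_R omega = integral_R d omega with d omega = (∂Q/∂x - ∂P/∂y) dx ∧ dy.
  ∂Q/∂x = 3*y
  ∂P/∂y = 2
  integrand = ∂Q/∂x - ∂P/∂y = 3*y - 2.
Integrating over R: integral_0^1 integral_0^1 (3*y - 2) dx dy = -1/2.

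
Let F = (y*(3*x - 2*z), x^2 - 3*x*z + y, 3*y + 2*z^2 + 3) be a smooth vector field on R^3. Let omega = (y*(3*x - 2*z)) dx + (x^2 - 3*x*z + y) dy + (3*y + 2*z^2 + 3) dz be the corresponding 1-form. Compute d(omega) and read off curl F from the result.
d(omega) = (3*x + 3) dy ∧ dz + (-2*y) dz ∧ dx + (-x - z) dx ∧ dy; curl F = (3*x + 3, -2*y, -x - z)

d omega = sum_{i<j} (∂f_j/∂x_i - ∂f_i/∂x_j) dx_i ∧ dx_j. Under the identification (dy ∧ dz, dz ∧ dx, dx ∧ dy) ↔ (e_x, e_y, e_z), the coefficients are exactly the components of curl F. Compute:
  ∂R/∂y - ∂Q/∂z = (3) - (-3*x) = 3*x + 3
  ∂P/∂z - ∂R/∂x = (-2*y) - (0) = -2*y
  ∂Q/∂x - ∂P/∂y = (2*x - 3*z) - (3*x - 2*z) = -x - z.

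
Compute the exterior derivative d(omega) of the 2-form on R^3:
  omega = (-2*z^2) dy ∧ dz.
d(omega) = 0

For a 2-form omega = sum_{i<j} g_{ij} dx_i ∧ dx_j, the exterior derivative is
  d(omega) = sum_{i<j} d(g_{ij}) ∧ dx_i ∧ dx_j = sum_{i<j, k} (∂g_{ij}/∂x_k) dx_k ∧ dx_i ∧ dx_j.
Expand each term, using dx_k ∧ dx_i ∧ dx_j = sgn(permutation) dx_{(a)} ∧ dx_{(b)} ∧ dx_{(c)} with (a < b < c) sorted:

Collecting like 3-forms: d(omega) = 0.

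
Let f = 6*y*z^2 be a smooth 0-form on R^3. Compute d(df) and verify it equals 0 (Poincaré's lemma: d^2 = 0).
d(df) = 0

Step 1: df = sum_i (∂f/∂x_i) dx_i = (0) dx + (6*z^2) dy + (12*y*z) dz.
Step 2: Apply d again. Using the 1-form formula, the coefficient of dx ∧ dy in d(df) is ∂^2 f/∂x ∂y - ∂^2 f/∂y ∂x = (0) - (0) = 0 (equality of mixed partials for smooth f).
Similarly for dx ∧ dz and dy ∧ dz — all coefficients vanish. So d(df) = 0.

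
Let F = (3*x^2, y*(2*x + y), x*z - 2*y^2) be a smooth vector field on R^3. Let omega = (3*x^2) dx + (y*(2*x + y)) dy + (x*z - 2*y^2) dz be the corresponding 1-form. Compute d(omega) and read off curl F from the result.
d(omega) = (-4*y) dy ∧ dz + (-z) dz ∧ dx + (2*y) dx ∧ dy; curl F = (-4*y, -z, 2*y)

d omega = sum_{i<j} (∂f_j/∂x_i - ∂f_i/∂x_j) dx_i ∧ dx_j. Under the identification (dy ∧ dz, dz ∧ dx, dx ∧ dy) ↔ (e_x, e_y, e_z), the coefficients are exactly the components of curl F. Compute:
  ∂R/∂y - ∂Q/∂z = (-4*y) - (0) = -4*y
  ∂P/∂z - ∂R/∂x = (0) - (z) = -z
  ∂Q/∂x - ∂P/∂y = (2*y) - (0) = 2*y.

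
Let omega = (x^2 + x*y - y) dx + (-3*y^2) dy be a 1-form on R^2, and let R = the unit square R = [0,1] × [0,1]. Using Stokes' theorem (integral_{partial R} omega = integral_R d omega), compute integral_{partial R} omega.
integral_(partial R) omega = 1/2

Stokes: integral_partial_R omega = integral_R d omega with d omega = (∂Q/∂x - ∂P/∂y) dx ∧ dy.
  ∂Q/∂x = 0
  ∂P/∂y = x - 1
  integrand = ∂Q/∂x - ∂P/∂y = 1 - x.
Integrating over R: integral_0^1 integral_0^1 (1 - x) dx dy = 1/2.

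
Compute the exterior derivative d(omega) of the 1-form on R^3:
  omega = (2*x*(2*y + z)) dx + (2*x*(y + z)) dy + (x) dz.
d(omega) = (-4*x + 2*y + 2*z) dx ∧ dy + (1 - 2*x) dx ∧ dz + (-2*x) dy ∧ dz

For a 1-form omega = sum_i f_i dx_i, the exterior derivative is
  d(omega) = sum_{i < j} (∂f_j/∂x_i - ∂f_i/∂x_j) dx_i ∧ dx_j.
  coefficient of dx ∧ dy: ∂f_2/∂x - ∂f_1/∂y = ∂(2*x*(y + z))/∂x - ∂(2*x*(2*y + z))/∂y = -4*x + 2*y + 2*z
  coefficient of dx ∧ dz: ∂f_3/∂x - ∂f_1/∂z = ∂(x)/∂x - ∂(2*x*(2*y + z))/∂z = 1 - 2*x
  coefficient of dy ∧ dz: ∂f_3/∂y - ∂f_2/∂z = ∂(x)/∂y - ∂(2*x*(y + z))/∂z = -2*x
Assembling: d(omega) = (-4*x + 2*y + 2*z) dx ∧ dy + (1 - 2*x) dx ∧ dz + (-2*x) dy ∧ dz.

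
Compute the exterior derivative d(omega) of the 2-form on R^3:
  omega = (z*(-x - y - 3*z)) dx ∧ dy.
d(omega) = (-x - y - 6*z) dx ∧ dy ∧ dz

For a 2-form omega = sum_{i<j} g_{ij} dx_i ∧ dx_j, the exterior derivative is
  d(omega) = sum_{i<j} d(g_{ij}) ∧ dx_i ∧ dx_j = sum_{i<j, k} (∂g_{ij}/∂x_k) dx_k ∧ dx_i ∧ dx_j.
Expand each term, using dx_k ∧ dx_i ∧ dx_j = sgn(permutation) dx_{(a)} ∧ dx_{(b)} ∧ dx_{(c)} with (a < b < c) sorted:
  d(z*(-x - y - 3*z)) includes (∂/∂z)(z*(-x - y - 3*z)) dz = (-x - y - 6*z) dz, which multiplied by dx ∧ dy gives (-x - y - 6*z) dx ∧ dy ∧ dz
Collecting like 3-forms: d(omega) = (-x - y - 6*z) dx ∧ dy ∧ dz.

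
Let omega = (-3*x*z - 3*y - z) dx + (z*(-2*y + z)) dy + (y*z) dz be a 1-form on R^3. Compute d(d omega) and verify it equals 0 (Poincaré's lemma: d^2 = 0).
d(d omega) = 0

Step 1: d omega = sum_{i<j} (∂f_j/∂x_i - ∂f_i/∂x_j) dx_i ∧ dx_j:
  coeff of dx ∧ dy: 3
  coeff of dx ∧ dz: 3*x + 1
  coeff of dy ∧ dz: 2*y - z
Step 2: Apply d again to each 2-form coefficient. The only possible 3-form in R^3 is dx ∧ dy ∧ dz, with coefficient
  ∂(coeff of dy∧dz)/∂x - ∂(coeff of dx∧dz)/∂y + ∂(coeff of dx∧dy)/∂z
  = ∂/∂x (2*y - z) - ∂/∂y (3*x + 1) + ∂/∂z (3).
Each of these terms simplifies to sums of mixed partials that cancel in pairs. The result is 0 (by equality of mixed partials for smooth functions — Schwarz / Clairaut).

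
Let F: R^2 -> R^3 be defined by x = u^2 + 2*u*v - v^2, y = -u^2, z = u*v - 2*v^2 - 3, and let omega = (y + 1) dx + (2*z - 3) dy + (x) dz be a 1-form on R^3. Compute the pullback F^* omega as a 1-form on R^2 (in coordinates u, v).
F^* omega = (-2*u^3 - 5*u^2*v + 10*u*v^2 + 20*u - v^3 + 2*v) du + (-u^3 - 9*u*v^2 + 2*u + 4*v^3 - 2*v) dv

Using F^*(f dg) = (f ∘ F) d(g ∘ F), substitute each coordinate x_i by F_i(u, v) in f_i, and replace dx_i by d F_i = (∂F_i/∂u) du + (∂F_i/∂v) dv.
  For the x component: f_1(F) = 1 - u^2; d F_1 = (2*u + 2*v) du + (2*u - 2*v) dv
  For the y component: f_2(F) = 2*u*v - 4*v^2 - 9; d F_2 = (-2*u) du + (0) dv
  For the z component: f_3(F) = u^2 + 2*u*v - v^2; d F_3 = (v) du + (u - 4*v) dv
Combining and collecting du, dv coefficients:
  coeff of du: -2*u^3 - 5*u^2*v + 10*u*v^2 + 20*u - v^3 + 2*v
  coeff of dv: -u^3 - 9*u*v^2 + 2*u + 4*v^3 - 2*v
F^* omega = (-2*u^3 - 5*u^2*v + 10*u*v^2 + 20*u - v^3 + 2*v) du + (-u^3 - 9*u*v^2 + 2*u + 4*v^3 - 2*v) dv.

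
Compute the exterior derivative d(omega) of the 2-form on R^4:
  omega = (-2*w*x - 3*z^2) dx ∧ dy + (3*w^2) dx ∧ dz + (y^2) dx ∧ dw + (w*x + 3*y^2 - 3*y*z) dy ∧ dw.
d(omega) = (-6*z) dx ∧ dy ∧ dz + (w - 2*x - 2*y) dx ∧ dy ∧ dw + (6*w) dx ∧ dz ∧ dw + (3*y) dy ∧ dz ∧ dw

For a 2-form omega = sum_{i<j} g_{ij} dx_i ∧ dx_j, the exterior derivative is
  d(omega) = sum_{i<j} d(g_{ij}) ∧ dx_i ∧ dx_j = sum_{i<j, k} (∂g_{ij}/∂x_k) dx_k ∧ dx_i ∧ dx_j.
Expand each term, using dx_k ∧ dx_i ∧ dx_j = sgn(permutation) dx_{(a)} ∧ dx_{(b)} ∧ dx_{(c)} with (a < b < c) sorted:
  d(-2*w*x - 3*z^2) includes (∂/∂z)(-2*w*x - 3*z^2) dz = (-6*z) dz, which multiplied by dx ∧ dy gives (-6*z) dx ∧ dy ∧ dz
  d(-2*w*x - 3*z^2) includes (∂/∂w)(-2*w*x - 3*z^2) dw = (-2*x) dw, which multiplied by dx ∧ dy gives (-2*x) dx ∧ dy ∧ dw
  d(3*w^2) includes (∂/∂w)(3*w^2) dw = (6*w) dw, which multiplied by dx ∧ dz gives (6*w) dx ∧ dz ∧ dw
  d(y^2) includes (∂/∂y)(y^2) dy = (2*y) dy, which multiplied by dx ∧ dw gives (-2*y) dx ∧ dy ∧ dw
  d(w*x + 3*y^2 - 3*y*z) includes (∂/∂x)(w*x + 3*y^2 - 3*y*z) dx = (w) dx, which multiplied by dy ∧ dw gives (w) dx ∧ dy ∧ dw
  d(w*x + 3*y^2 - 3*y*z) includes (∂/∂z)(w*x + 3*y^2 - 3*y*z) dz = (-3*y) dz, which multiplied by dy ∧ dw gives (3*y) dy ∧ dz ∧ dw
Collecting like 3-forms: d(omega) = (-6*z) dx ∧ dy ∧ dz + (w - 2*x - 2*y) dx ∧ dy ∧ dw + (6*w) dx ∧ dz ∧ dw + (3*y) dy ∧ dz ∧ dw.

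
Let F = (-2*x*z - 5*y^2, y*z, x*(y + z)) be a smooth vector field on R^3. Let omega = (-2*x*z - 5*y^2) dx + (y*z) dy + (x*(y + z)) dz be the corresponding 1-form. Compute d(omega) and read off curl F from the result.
d(omega) = (x - y) dy ∧ dz + (-2*x - y - z) dz ∧ dx + (10*y) dx ∧ dy; curl F = (x - y, -2*x - y - z, 10*y)

d omega = sum_{i<j} (∂f_j/∂x_i - ∂f_i/∂x_j) dx_i ∧ dx_j. Under the identification (dy ∧ dz, dz ∧ dx, dx ∧ dy) ↔ (e_x, e_y, e_z), the coefficients are exactly the components of curl F. Compute:
  ∂R/∂y - ∂Q/∂z = (x) - (y) = x - y
  ∂P/∂z - ∂R/∂x = (-2*x) - (y + z) = -2*x - y - z
  ∂Q/∂x - ∂P/∂y = (0) - (-10*y) = 10*y.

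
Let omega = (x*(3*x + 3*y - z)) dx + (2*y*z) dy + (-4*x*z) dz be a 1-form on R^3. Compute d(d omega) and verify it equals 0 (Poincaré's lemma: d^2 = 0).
d(d omega) = 0

Step 1: d omega = sum_{i<j} (∂f_j/∂x_i - ∂f_i/∂x_j) dx_i ∧ dx_j:
  coeff of dx ∧ dy: -3*x
  coeff of dx ∧ dz: x - 4*z
  coeff of dy ∧ dz: -2*y
Step 2: Apply d again to each 2-form coefficient. The only possible 3-form in R^3 is dx ∧ dy ∧ dz, with coefficient
  ∂(coeff of dy∧dz)/∂x - ∂(coeff of dx∧dz)/∂y + ∂(coeff of dx∧dy)/∂z
  = ∂/∂x (-2*y) - ∂/∂y (x - 4*z) + ∂/∂z (-3*x).
Each of these terms simplifies to sums of mixed partials that cancel in pairs. The result is 0 (by equality of mixed partials for smooth functions — Schwarz / Clairaut).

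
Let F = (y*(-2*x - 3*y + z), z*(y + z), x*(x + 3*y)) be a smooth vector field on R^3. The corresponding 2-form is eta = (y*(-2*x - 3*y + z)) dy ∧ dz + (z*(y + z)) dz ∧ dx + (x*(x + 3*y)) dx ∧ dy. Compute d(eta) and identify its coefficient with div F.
d(eta) = (-2*y + z) dx ∧ dy ∧ dz; div F = -2*y + z

For a 2-form in R^3 of the form above, applying d gives a 3-form with coefficient ∂P/∂x + ∂Q/∂y + ∂R/∂z:
  ∂P/∂x = -2*y
  ∂Q/∂y = z
  ∂R/∂z = 0
Sum = -2*y + z, which is exactly div F.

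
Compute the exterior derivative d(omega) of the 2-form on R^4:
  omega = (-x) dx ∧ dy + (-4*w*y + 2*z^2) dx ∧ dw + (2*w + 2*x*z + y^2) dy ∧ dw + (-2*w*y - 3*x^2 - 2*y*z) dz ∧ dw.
d(omega) = (4*w + 2*z) dx ∧ dy ∧ dw + (-6*x - 4*z) dx ∧ dz ∧ dw + (-2*w - 2*x - 2*z) dy ∧ dz ∧ dw

For a 2-form omega = sum_{i<j} g_{ij} dx_i ∧ dx_j, the exterior derivative is
  d(omega) = sum_{i<j} d(g_{ij}) ∧ dx_i ∧ dx_j = sum_{i<j, k} (∂g_{ij}/∂x_k) dx_k ∧ dx_i ∧ dx_j.
Expand each term, using dx_k ∧ dx_i ∧ dx_j = sgn(permutation) dx_{(a)} ∧ dx_{(b)} ∧ dx_{(c)} with (a < b < c) sorted:
  d(-4*w*y + 2*z^2) includes (∂/∂y)(-4*w*y + 2*z^2) dy = (-4*w) dy, which multiplied by dx ∧ dw gives (4*w) dx ∧ dy ∧ dw
  d(-4*w*y + 2*z^2) includes (∂/∂z)(-4*w*y + 2*z^2) dz = (4*z) dz, which multiplied by dx ∧ dw gives (-4*z) dx ∧ dz ∧ dw
  d(2*w + 2*x*z + y^2) includes (∂/∂x)(2*w + 2*x*z + y^2) dx = (2*z) dx, which multiplied by dy ∧ dw gives (2*z) dx ∧ dy ∧ dw
  d(2*w + 2*x*z + y^2) includes (∂/∂z)(2*w + 2*x*z + y^2) dz = (2*x) dz, which multiplied by dy ∧ dw gives (-2*x) dy ∧ dz ∧ dw
  d(-2*w*y - 3*x^2 - 2*y*z) includes (∂/∂x)(-2*w*y - 3*x^2 - 2*y*z) dx = (-6*x) dx, which multiplied by dz ∧ dw gives (-6*x) dx ∧ dz ∧ dw
  d(-2*w*y - 3*x^2 - 2*y*z) includes (∂/∂y)(-2*w*y - 3*x^2 - 2*y*z) dy = (-2*w - 2*z) dy, which multiplied by dz ∧ dw gives (-2*w - 2*z) dy ∧ dz ∧ dw
Collecting like 3-forms: d(omega) = (4*w + 2*z) dx ∧ dy ∧ dw + (-6*x - 4*z) dx ∧ dz ∧ dw + (-2*w - 2*x - 2*z) dy ∧ dz ∧ dw.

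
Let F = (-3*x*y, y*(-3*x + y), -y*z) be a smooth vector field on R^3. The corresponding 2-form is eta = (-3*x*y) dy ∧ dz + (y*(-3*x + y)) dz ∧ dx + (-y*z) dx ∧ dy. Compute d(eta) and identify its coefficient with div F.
d(eta) = (-3*x - 2*y) dx ∧ dy ∧ dz; div F = -3*x - 2*y

For a 2-form in R^3 of the form above, applying d gives a 3-form with coefficient ∂P/∂x + ∂Q/∂y + ∂R/∂z:
  ∂P/∂x = -3*y
  ∂Q/∂y = -3*x + 2*y
  ∂R/∂z = -y
Sum = -3*x - 2*y, which is exactly div F.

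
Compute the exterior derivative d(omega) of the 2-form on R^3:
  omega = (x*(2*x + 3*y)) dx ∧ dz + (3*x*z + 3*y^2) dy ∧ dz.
d(omega) = (-3*x + 3*z) dx ∧ dy ∧ dz

For a 2-form omega = sum_{i<j} g_{ij} dx_i ∧ dx_j, the exterior derivative is
  d(omega) = sum_{i<j} d(g_{ij}) ∧ dx_i ∧ dx_j = sum_{i<j, k} (∂g_{ij}/∂x_k) dx_k ∧ dx_i ∧ dx_j.
Expand each term, using dx_k ∧ dx_i ∧ dx_j = sgn(permutation) dx_{(a)} ∧ dx_{(b)} ∧ dx_{(c)} with (a < b < c) sorted:
  d(x*(2*x + 3*y)) includes (∂/∂y)(x*(2*x + 3*y)) dy = (3*x) dy, which multiplied by dx ∧ dz gives (-3*x) dx ∧ dy ∧ dz
  d(3*x*z + 3*y^2) includes (∂/∂x)(3*x*z + 3*y^2) dx = (3*z) dx, which multiplied by dy ∧ dz gives (3*z) dx ∧ dy ∧ dz
Collecting like 3-forms: d(omega) = (-3*x + 3*z) dx ∧ dy ∧ dz.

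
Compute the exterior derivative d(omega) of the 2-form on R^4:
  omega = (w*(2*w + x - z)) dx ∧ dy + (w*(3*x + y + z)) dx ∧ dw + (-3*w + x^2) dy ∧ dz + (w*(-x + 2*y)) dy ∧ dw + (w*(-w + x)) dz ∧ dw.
d(omega) = (-w + 2*x) dx ∧ dy ∧ dz + (2*w + x - z) dx ∧ dy ∧ dw + (-3) dy ∧ dz ∧ dw

For a 2-form omega = sum_{i<j} g_{ij} dx_i ∧ dx_j, the exterior derivative is
  d(omega) = sum_{i<j} d(g_{ij}) ∧ dx_i ∧ dx_j = sum_{i<j, k} (∂g_{ij}/∂x_k) dx_k ∧ dx_i ∧ dx_j.
Expand each term, using dx_k ∧ dx_i ∧ dx_j = sgn(permutation) dx_{(a)} ∧ dx_{(b)} ∧ dx_{(c)} with (a < b < c) sorted:
  d(w*(2*w + x - z)) includes (∂/∂z)(w*(2*w + x - z)) dz = (-w) dz, which multiplied by dx ∧ dy gives (-w) dx ∧ dy ∧ dz
  d(w*(2*w + x - z)) includes (∂/∂w)(w*(2*w + x - z)) dw = (4*w + x - z) dw, which multiplied by dx ∧ dy gives (4*w + x - z) dx ∧ dy ∧ dw
  d(w*(3*x + y + z)) includes (∂/∂y)(w*(3*x + y + z)) dy = (w) dy, which multiplied by dx ∧ dw gives (-w) dx ∧ dy ∧ dw
  d(w*(3*x + y + z)) includes (∂/∂z)(w*(3*x + y + z)) dz = (w) dz, which multiplied by dx ∧ dw gives (-w) dx ∧ dz ∧ dw
  d(-3*w + x^2) includes (∂/∂x)(-3*w + x^2) dx = (2*x) dx, which multiplied by dy ∧ dz gives (2*x) dx ∧ dy ∧ dz
  d(-3*w + x^2) includes (∂/∂w)(-3*w + x^2) dw = (-3) dw, which multiplied by dy ∧ dz gives (-3) dy ∧ dz ∧ dw
  d(w*(-x + 2*y)) includes (∂/∂x)(w*(-x + 2*y)) dx = (-w) dx, which multiplied by dy ∧ dw gives (-w) dx ∧ dy ∧ dw
  d(w*(-w + x)) includes (∂/∂x)(w*(-w + x)) dx = (w) dx, which multiplied by dz ∧ dw gives (w) dx ∧ dz ∧ dw
Collecting like 3-forms: d(omega) = (-w + 2*x) dx ∧ dy ∧ dz + (2*w + x - z) dx ∧ dy ∧ dw + (-3) dy ∧ dz ∧ dw.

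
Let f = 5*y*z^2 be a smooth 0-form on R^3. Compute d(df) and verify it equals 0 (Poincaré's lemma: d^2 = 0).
d(df) = 0

Step 1: df = sum_i (∂f/∂x_i) dx_i = (0) dx + (5*z^2) dy + (10*y*z) dz.
Step 2: Apply d again. Using the 1-form formula, the coefficient of dx ∧ dy in d(df) is ∂^2 f/∂x ∂y - ∂^2 f/∂y ∂x = (0) - (0) = 0 (equality of mixed partials for smooth f).
Similarly for dx ∧ dz and dy ∧ dz — all coefficients vanish. So d(df) = 0.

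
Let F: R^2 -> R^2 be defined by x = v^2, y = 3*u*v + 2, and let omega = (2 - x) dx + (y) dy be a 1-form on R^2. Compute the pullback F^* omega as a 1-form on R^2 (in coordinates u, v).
F^* omega = (3*v*(3*u*v + 2)) du + (9*u^2*v + 6*u - 2*v^3 + 4*v) dv

Using F^*(f dg) = (f ∘ F) d(g ∘ F), substitute each coordinate x_i by F_i(u, v) in f_i, and replace dx_i by d F_i = (∂F_i/∂u) du + (∂F_i/∂v) dv.
  For the x component: f_1(F) = 2 - v^2; d F_1 = (0) du + (2*v) dv
  For the y component: f_2(F) = 3*u*v + 2; d F_2 = (3*v) du + (3*u) dv
Combining and collecting du, dv coefficients:
  coeff of du: 3*v*(3*u*v + 2)
  coeff of dv: 9*u^2*v + 6*u - 2*v^3 + 4*v
F^* omega = (3*v*(3*u*v + 2)) du + (9*u^2*v + 6*u - 2*v^3 + 4*v) dv.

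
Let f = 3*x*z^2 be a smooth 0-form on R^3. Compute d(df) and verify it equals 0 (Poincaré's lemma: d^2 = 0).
d(df) = 0

Step 1: df = sum_i (∂f/∂x_i) dx_i = (3*z^2) dx + (0) dy + (6*x*z) dz.
Step 2: Apply d again. Using the 1-form formula, the coefficient of dx ∧ dy in d(df) is ∂^2 f/∂x ∂y - ∂^2 f/∂y ∂x = (0) - (0) = 0 (equality of mixed partials for smooth f).
Similarly for dx ∧ dz and dy ∧ dz — all coefficients vanish. So d(df) = 0.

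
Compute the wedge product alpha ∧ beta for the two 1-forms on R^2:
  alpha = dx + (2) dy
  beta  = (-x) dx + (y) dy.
alpha ∧ beta = (2*x + y) dx ∧ dy

Distribute the wedge, using dx_i ∧ dx_j = -dx_j ∧ dx_i and dx_i ∧ dx_i = 0. For each pair (i, j) with i < j, the coefficient of dx_i ∧ dx_j in alpha ∧ beta is (alpha_i * beta_j - alpha_j * beta_i). Collecting: alpha ∧ beta = (2*x + y) dx ∧ dy.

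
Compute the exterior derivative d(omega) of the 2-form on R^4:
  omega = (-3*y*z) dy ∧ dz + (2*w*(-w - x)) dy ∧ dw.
d(omega) = (-2*w) dx ∧ dy ∧ dw

For a 2-form omega = sum_{i<j} g_{ij} dx_i ∧ dx_j, the exterior derivative is
  d(omega) = sum_{i<j} d(g_{ij}) ∧ dx_i ∧ dx_j = sum_{i<j, k} (∂g_{ij}/∂x_k) dx_k ∧ dx_i ∧ dx_j.
Expand each term, using dx_k ∧ dx_i ∧ dx_j = sgn(permutation) dx_{(a)} ∧ dx_{(b)} ∧ dx_{(c)} with (a < b < c) sorted:
  d(2*w*(-w - x)) includes (∂/∂x)(2*w*(-w - x)) dx = (-2*w) dx, which multiplied by dy ∧ dw gives (-2*w) dx ∧ dy ∧ dw
Collecting like 3-forms: d(omega) = (-2*w) dx ∧ dy ∧ dw.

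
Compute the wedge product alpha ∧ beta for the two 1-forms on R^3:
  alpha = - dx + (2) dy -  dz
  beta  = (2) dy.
alpha ∧ beta = (-2) dx ∧ dy + (2) dy ∧ dz

Distribute the wedge, using dx_i ∧ dx_j = -dx_j ∧ dx_i and dx_i ∧ dx_i = 0. For each pair (i, j) with i < j, the coefficient of dx_i ∧ dx_j in alpha ∧ beta is (alpha_i * beta_j - alpha_j * beta_i). Collecting: alpha ∧ beta = (-2) dx ∧ dy + (2) dy ∧ dz.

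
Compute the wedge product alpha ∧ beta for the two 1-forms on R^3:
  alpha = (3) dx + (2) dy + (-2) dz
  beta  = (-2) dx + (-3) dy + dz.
alpha ∧ beta = (-5) dx ∧ dy + (-1) dx ∧ dz + (-4) dy ∧ dz

Distribute the wedge, using dx_i ∧ dx_j = -dx_j ∧ dx_i and dx_i ∧ dx_i = 0. For each pair (i, j) with i < j, the coefficient of dx_i ∧ dx_j in alpha ∧ beta is (alpha_i * beta_j - alpha_j * beta_i). Collecting: alpha ∧ beta = (-5) dx ∧ dy + (-1) dx ∧ dz + (-4) dy ∧ dz.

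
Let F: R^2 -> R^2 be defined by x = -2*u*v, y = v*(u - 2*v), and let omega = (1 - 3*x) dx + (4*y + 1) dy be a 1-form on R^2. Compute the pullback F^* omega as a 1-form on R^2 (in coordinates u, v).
F^* omega = (v*(-8*u*v - 8*v^2 - 1)) du + (-8*u^2*v - 24*u*v^2 - u + 32*v^3 - 4*v) dv

Using F^*(f dg) = (f ∘ F) d(g ∘ F), substitute each coordinate x_i by F_i(u, v) in f_i, and replace dx_i by d F_i = (∂F_i/∂u) du + (∂F_i/∂v) dv.
  For the x component: f_1(F) = 6*u*v + 1; d F_1 = (-2*v) du + (-2*u) dv
  For the y component: f_2(F) = 4*u*v - 8*v^2 + 1; d F_2 = (v) du + (u - 4*v) dv
Combining and collecting du, dv coefficients:
  coeff of du: v*(-8*u*v - 8*v^2 - 1)
  coeff of dv: -8*u^2*v - 24*u*v^2 - u + 32*v^3 - 4*v
F^* omega = (v*(-8*u*v - 8*v^2 - 1)) du + (-8*u^2*v - 24*u*v^2 - u + 32*v^3 - 4*v) dv.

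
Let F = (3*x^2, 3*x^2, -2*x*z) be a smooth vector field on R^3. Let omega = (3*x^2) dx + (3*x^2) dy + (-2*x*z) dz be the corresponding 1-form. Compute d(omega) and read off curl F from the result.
d(omega) = (0) dy ∧ dz + (2*z) dz ∧ dx + (6*x) dx ∧ dy; curl F = (0, 2*z, 6*x)

d omega = sum_{i<j} (∂f_j/∂x_i - ∂f_i/∂x_j) dx_i ∧ dx_j. Under the identification (dy ∧ dz, dz ∧ dx, dx ∧ dy) ↔ (e_x, e_y, e_z), the coefficients are exactly the components of curl F. Compute:
  ∂R/∂y - ∂Q/∂z = (0) - (0) = 0
  ∂P/∂z - ∂R/∂x = (0) - (-2*z) = 2*z
  ∂Q/∂x - ∂P/∂y = (6*x) - (0) = 6*x.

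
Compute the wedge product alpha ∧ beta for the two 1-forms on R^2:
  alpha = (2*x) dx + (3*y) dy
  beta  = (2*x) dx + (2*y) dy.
alpha ∧ beta = (-2*x*y) dx ∧ dy

Distribute the wedge, using dx_i ∧ dx_j = -dx_j ∧ dx_i and dx_i ∧ dx_i = 0. For each pair (i, j) with i < j, the coefficient of dx_i ∧ dx_j in alpha ∧ beta is (alpha_i * beta_j - alpha_j * beta_i). Collecting: alpha ∧ beta = (-2*x*y) dx ∧ dy.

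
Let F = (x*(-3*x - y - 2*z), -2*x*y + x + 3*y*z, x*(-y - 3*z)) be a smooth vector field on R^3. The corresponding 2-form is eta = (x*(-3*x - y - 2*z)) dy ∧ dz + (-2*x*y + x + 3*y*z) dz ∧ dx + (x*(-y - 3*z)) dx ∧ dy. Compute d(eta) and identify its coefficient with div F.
d(eta) = (-11*x - y + z) dx ∧ dy ∧ dz; div F = -11*x - y + z

For a 2-form in R^3 of the form above, applying d gives a 3-form with coefficient ∂P/∂x + ∂Q/∂y + ∂R/∂z:
  ∂P/∂x = -6*x - y - 2*z
  ∂Q/∂y = -2*x + 3*z
  ∂R/∂z = -3*x
Sum = -11*x - y + z, which is exactly div F.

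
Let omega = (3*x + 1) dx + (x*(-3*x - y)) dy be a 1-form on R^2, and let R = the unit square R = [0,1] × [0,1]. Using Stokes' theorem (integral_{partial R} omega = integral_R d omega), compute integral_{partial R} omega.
integral_(partial R) omega = -7/2

Stokes: integral_partial_R omega = integral_R d omega with d omega = (∂Q/∂x - ∂P/∂y) dx ∧ dy.
  ∂Q/∂x = -6*x - y
  ∂P/∂y = 0
  integrand = ∂Q/∂x - ∂P/∂y = -6*x - y.
Integrating over R: integral_0^1 integral_0^1 (-6*x - y) dx dy = -7/2.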